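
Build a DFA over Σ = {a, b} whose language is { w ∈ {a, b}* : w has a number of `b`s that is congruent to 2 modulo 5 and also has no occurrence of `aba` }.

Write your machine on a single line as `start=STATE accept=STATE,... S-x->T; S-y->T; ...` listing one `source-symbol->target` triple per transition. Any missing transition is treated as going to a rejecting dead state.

start=s0; accept=s5,s7,s8; s0-a->s1; s0-b->s2; s1-a->s1; s1-b->s3; s2-a->s4; s2-b->s5; s3-a->s6; s3-b->s5; s4-a->s4; s4-b->s7; s5-a->s8; s5-b->s9; s6-a->s6; s6-b->s6; s7-a->s6; s7-b->s9; s8-a->s8; s8-b->s10; s9-a->s11; s9-b->s12; s10-a->s6; s10-b->s12; s11-a->s11; s11-b->s13; s12-a->s14; s12-b->s0; s13-a->s6; s13-b->s0; s14-a->s14; s14-b->s15; s15-a->s6; s15-b->s2

Run two small machines in parallel and take their product. The first has 5 states tracking the count of `b`s modulo 5; the second has 4 states tracking partial matches of the forbidden pattern `aba`. A product state is a pair (one from each), accepting exactly when both do. Equivalent product states are then merged.
16 states suffice.
          a    b  
>  s0     s1   s2 
   s1     s1   s3 
   s2     s4   s5 
   s3     s6   s5 
   s4     s4   s7 
 * s5     s8   s9 
   s6     s6   s6 
 * s7     s6   s9 
 * s8     s8  s10 
   s9    s11  s12 
   s10    s6  s12 
   s11   s11  s13 
   s12   s14   s0 
   s13    s6   s0 
   s14   s14  s15 
   s15    s6   s2 
(> = start, * = accepting)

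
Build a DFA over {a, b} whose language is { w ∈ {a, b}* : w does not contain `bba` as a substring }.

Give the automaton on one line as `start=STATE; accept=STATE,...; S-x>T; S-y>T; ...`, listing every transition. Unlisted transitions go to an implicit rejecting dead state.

start=q0; accept=q0,q1,q2; q0-a>q0; q0-b>q1; q1-a>q0; q1-b>q2; q2-a>q3; q2-b>q2; q3-a>q3; q3-b>q3

This is the complement of 'contains `bba`'. Use the same substring-matching states — q0 through q3 holding how much of `bba` has just been matched — but flip the accepting set: everything except the trap q3 accepts.
4 states suffice.
        a   b  
>* q0   q0  q1 
 * q1   q0  q2 
 * q2   q3  q2 
   q3   q3  q3 
(> = start, * = accepting)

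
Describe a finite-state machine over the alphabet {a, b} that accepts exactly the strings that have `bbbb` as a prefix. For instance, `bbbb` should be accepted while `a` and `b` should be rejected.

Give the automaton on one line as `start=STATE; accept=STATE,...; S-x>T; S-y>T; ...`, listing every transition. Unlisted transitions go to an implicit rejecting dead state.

start=q0; accept=q4; q0-a>q5; q0-b>q1; q1-a>q5; q1-b>q2; q2-a>q5; q2-b>q3; q3-a>q5; q3-b>q4; q4-a>q4; q4-b>q4; q5-a>q5; q5-b>q5

Walk along `bbbb` while the input agrees: from q0 take `b` to q1, and so on. Any deviation drops to the rejecting sink q5. Once q4 is reached the prefix is confirmed and every continuation is accepted.
6 states suffice.
        a   b  
>  q0   q5  q1 
   q1   q5  q2 
   q2   q5  q3 
   q3   q5  q4 
 * q4   q4  q4 
   q5   q5  q5 
(> = start, * = accepting)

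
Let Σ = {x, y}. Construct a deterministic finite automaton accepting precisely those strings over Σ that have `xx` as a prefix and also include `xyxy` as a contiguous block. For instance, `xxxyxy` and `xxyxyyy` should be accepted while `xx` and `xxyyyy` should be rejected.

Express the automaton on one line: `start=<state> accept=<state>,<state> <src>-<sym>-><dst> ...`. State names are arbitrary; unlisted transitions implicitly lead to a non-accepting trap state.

Build one automaton per condition and run them in lockstep. One (4 states) tracks whether the input so far still matches the prefix `xx`; the other (5 states) tracks whether and how much of `xyxy` has been seen. Each combined state is a pair, one component from each; accept when both components accept. After merging equivalent states the machine shrinks.
An 8-state machine:
        x   y  
>  q0   q1  q2 
   q1   q3  q2 
   q2   q2  q2 
   q3   q3  q4 
   q4   q5  q6 
   q5   q3  q7 
   q6   q3  q6 
 * q7   q7  q7 
(> = start, * = accepting)

start=q0 accept=q7 q0-x->q1 q0-y->q2 q1-x->q3 q1-y->q2 q2-x->q2 q2-y->q2 q3-x->q3 q3-y->q4 q4-x->q5 q4-y->q6 q5-x->q3 q5-y->q7 q6-x->q3 q6-y->q6 q7-x->q7 q7-y->q7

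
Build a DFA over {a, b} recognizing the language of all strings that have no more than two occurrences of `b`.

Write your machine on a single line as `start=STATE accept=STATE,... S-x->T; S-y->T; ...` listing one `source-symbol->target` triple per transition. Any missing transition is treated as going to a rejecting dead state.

Only the number of `b`s matters, and only up to 3. Make a chain q0 → q1 → q2 → q3 advanced by each `b` (with q3 absorbing); every other symbol self-loops. The accepting set is {q0, q1, q2}.
A 4-state machine:
        a   b  
>* q0   q0  q1 
 * q1   q1  q2 
 * q2   q2  q3 
   q3   q3  q3 
(> = start, * = accepting)

start=q0; accept=q0,q1,q2; q0-a->q0; q0-b->q1; q1-a->q1; q1-b->q2; q2-a->q2; q2-b->q3; q3-a->q3; q3-b->q3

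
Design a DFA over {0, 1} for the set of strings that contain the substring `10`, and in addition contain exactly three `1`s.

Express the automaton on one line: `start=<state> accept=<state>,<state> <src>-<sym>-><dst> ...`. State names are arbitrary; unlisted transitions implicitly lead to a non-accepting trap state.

start=q0 accept=q6 q0-0->q0 q0-1->q1 q1-0->q2 q1-1->q3 q2-0->q2 q2-1->q4 q3-0->q4 q3-1->q5 q4-0->q4 q4-1->q6 q5-0->q6 q5-1->q7 q6-0->q6 q6-1->q7 q7-0->q7 q7-1->q7

Handle the two conditions separately and then intersect. The first has 3 states tracking whether and how much of `10` has been seen; the second has 5 states tracking the count of `1`s, saturating at 4. A product state is a pair (one from each), accepting exactly when both do. After merging equivalent states the machine shrinks.
8 states suffice.
        0   1  
>  q0   q0  q1 
   q1   q2  q3 
   q2   q2  q4 
   q3   q4  q5 
   q4   q4  q6 
   q5   q6  q7 
 * q6   q6  q7 
   q7   q7  q7 
(> = start, * = accepting)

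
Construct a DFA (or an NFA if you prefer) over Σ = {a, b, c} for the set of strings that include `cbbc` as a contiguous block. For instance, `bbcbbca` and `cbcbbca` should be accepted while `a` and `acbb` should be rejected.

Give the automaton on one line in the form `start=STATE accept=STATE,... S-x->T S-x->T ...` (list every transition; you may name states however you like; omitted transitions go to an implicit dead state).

Track how much of `cbbc` has been matched so far: state q0 is no progress, q4 is the absorbing accept state reached once `cbbc` has occurred. Intermediate states record partial matches; on a mismatch, fall back to the longest reusable overlap.
A 5-state machine:
        a   b   c  
>  q0   q0  q0  q1 
   q1   q0  q2  q1 
   q2   q0  q3  q1 
   q3   q0  q0  q4 
 * q4   q4  q4  q4 
(> = start, * = accepting)

start=q0 accept=q4 q0-a->q0 q0-b->q0 q0-c->q1 q1-a->q0 q1-b->q2 q1-c->q1 q2-a->q0 q2-b->q3 q2-c->q1 q3-a->q0 q3-b->q0 q3-c->q4 q4-a->q4 q4-b->q4 q4-c->q4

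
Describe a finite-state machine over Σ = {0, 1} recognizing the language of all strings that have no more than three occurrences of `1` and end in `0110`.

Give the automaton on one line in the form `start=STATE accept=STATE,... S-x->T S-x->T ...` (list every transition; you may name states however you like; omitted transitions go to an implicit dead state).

Build one automaton per condition and run them in lockstep. One (5 states) tracks the count of `1`s, saturating at 4; the other (5 states) tracks how much of the suffix `0110` has currently been matched. Each combined state is a pair, one component from each; accept when both components accept. After merging equivalent states the machine shrinks.
        0   1  
>  S0   S1  S2 
   S1   S1  S3 
   S2   S4  S5 
   S3   S4  S6 
   S4   S4  S7 
   S5   S5  S5 
   S6   S8  S5 
   S7   S5  S6 
 * S8   S5  S5 
(> = start, * = accepting)

start=S0 accept=S8 S0-0->S1 S0-1->S2 S1-0->S1 S1-1->S3 S2-0->S4 S2-1->S5 S3-0->S4 S3-1->S6 S4-0->S4 S4-1->S7 S5-0->S5 S5-1->S5 S6-0->S8 S6-1->S5 S7-0->S5 S7-1->S6 S8-0->S5 S8-1->S5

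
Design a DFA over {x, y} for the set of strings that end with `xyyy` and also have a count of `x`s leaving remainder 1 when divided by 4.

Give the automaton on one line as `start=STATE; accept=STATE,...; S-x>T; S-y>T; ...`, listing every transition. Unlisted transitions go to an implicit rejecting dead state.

Run two small machines in parallel and take their product. One (5 states) tracks how much of the suffix `xyyy` has currently been matched; the other (4 states) tracks the count of `x`s modulo 4. Each combined state is a pair, one component from each; accept when both components accept. After merging equivalent states the machine shrinks.
An 8-state machine:
        x   y  
>  S0   S1  S0 
   S1   S2  S3 
   S2   S4  S2 
   S3   S2  S5 
   S4   S0  S4 
   S5   S2  S6 
 * S6   S2  S7 
   S7   S2  S7 
(> = start, * = accepting)

start=S0; accept=S6; S0-x>S1; S0-y>S0; S1-x>S2; S1-y>S3; S2-x>S4; S2-y>S2; S3-x>S2; S3-y>S5; S4-x>S0; S4-y>S4; S5-x>S2; S5-y>S6; S6-x>S2; S6-y>S7; S7-x>S2; S7-y>S7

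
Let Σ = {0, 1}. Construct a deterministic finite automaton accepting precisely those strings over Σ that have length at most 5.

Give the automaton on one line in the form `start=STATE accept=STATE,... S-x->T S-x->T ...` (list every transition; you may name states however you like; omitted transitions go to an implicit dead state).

start=S0 accept=S0,S1,S2,S3,S4,S5 S0-0->S1 S0-1->S1 S1-0->S2 S1-1->S2 S2-0->S3 S2-1->S3 S3-0->S4 S3-1->S4 S4-0->S5 S4-1->S5 S5-0->S6 S5-1->S6 S6-0->S6 S6-1->S6

We only need to distinguish lengths 0, 1, …, 5, and '>5'. Chain S0 → S1 → S2 → S3 → S4 → S5 → S6 on every symbol, with S6 looping. Accepting states: {S0, S1, S2, S3, S4, S5}.
A 7-state machine:
        0   1  
>* S0   S1  S1 
 * S1   S2  S2 
 * S2   S3  S3 
 * S3   S4  S4 
 * S4   S5  S5 
 * S5   S6  S6 
   S6   S6  S6 
(> = start, * = accepting)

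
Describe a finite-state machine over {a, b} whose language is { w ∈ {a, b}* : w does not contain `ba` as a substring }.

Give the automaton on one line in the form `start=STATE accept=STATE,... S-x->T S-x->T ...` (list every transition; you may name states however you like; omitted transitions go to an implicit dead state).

Track partial matches of the forbidden pattern `ba`. State S2 is a dead state reached once `ba` has occurred; every other state accepts. S0 means no part of `ba` is currently matched.
A 3-state machine:
        a   b  
>* S0   S0  S1 
 * S1   S2  S1 
   S2   S2  S2 
(> = start, * = accepting)

start=S0 accept=S0,S1 S0-a->S0 S0-b->S1 S1-a->S2 S1-b->S1 S2-a->S2 S2-b->S2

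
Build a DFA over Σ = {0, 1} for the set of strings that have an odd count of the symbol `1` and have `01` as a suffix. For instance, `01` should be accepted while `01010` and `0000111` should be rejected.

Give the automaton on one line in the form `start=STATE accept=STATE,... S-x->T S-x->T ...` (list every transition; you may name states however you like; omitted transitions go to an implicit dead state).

start=q0 accept=q3 q0-0->q1 q0-1->q2 q1-0->q1 q1-1->q3 q2-0->q4 q2-1->q0 q3-0->q4 q3-1->q0 q4-0->q4 q4-1->q5 q5-0->q1 q5-1->q2

Build one automaton per condition and run them in lockstep. One (2 states) tracks the count of `1`s modulo 2; the other (3 states) tracks how much of the suffix `01` has currently been matched. Each combined state is a pair, one component from each; accept when both components accept.
A 6-state machine:
        0   1  
>  q0   q1  q2 
   q1   q1  q3 
   q2   q4  q0 
 * q3   q4  q0 
   q4   q4  q5 
   q5   q1  q2 
(> = start, * = accepting)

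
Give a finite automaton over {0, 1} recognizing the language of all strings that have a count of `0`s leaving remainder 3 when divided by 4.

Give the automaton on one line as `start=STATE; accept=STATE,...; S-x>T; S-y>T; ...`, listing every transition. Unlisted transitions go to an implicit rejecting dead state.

start=A; accept=D; A-0>B; A-1>A; B-0>C; B-1>B; C-0>D; C-1>C; D-0>A; D-1>D

Keep the running count of `0`s modulo 4: each `0` advances along the cycle A → B → C → D → A while other symbols loop. Accept at D.
With 4 states:
       0  1 
>  A   B  A 
   B   C  B 
   C   D  C 
 * D   A  D 
(> = start, * = accepting)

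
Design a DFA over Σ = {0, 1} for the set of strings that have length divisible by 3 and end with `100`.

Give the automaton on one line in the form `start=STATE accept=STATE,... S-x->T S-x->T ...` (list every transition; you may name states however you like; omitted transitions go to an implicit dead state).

start=q0 accept=q8 q0-0->q1 q0-1->q2 q1-0->q3 q1-1->q4 q2-0->q5 q2-1->q4 q3-0->q0 q3-1->q6 q4-0->q7 q4-1->q6 q5-0->q8 q5-1->q6 q6-0->q9 q6-1->q2 q7-0->q10 q7-1->q2 q8-0->q1 q8-1->q2 q9-0->q11 q9-1->q4 q10-0->q3 q10-1->q4 q11-0->q0 q11-1->q6

Build one automaton per condition and run them in lockstep. One (3 states) tracks the input length modulo 3; the other (4 states) tracks how much of the suffix `100` has currently been matched. Each combined state is a pair, one component from each; accept when both components accept.
With 12 states:
          0    1  
>  q0     q1   q2 
   q1     q3   q4 
   q2     q5   q4 
   q3     q0   q6 
   q4     q7   q6 
   q5     q8   q6 
   q6     q9   q2 
   q7    q10   q2 
 * q8     q1   q2 
   q9    q11   q4 
   q10    q3   q4 
   q11    q0   q6 
(> = start, * = accepting)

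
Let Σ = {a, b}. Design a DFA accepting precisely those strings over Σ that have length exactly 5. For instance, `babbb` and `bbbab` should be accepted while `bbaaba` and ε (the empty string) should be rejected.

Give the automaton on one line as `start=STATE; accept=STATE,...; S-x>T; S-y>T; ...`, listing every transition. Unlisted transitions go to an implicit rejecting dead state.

We only need to distinguish lengths 0, 1, …, 5, and '>5'. Chain s0 → s1 → s2 → s3 → s4 → s5 → s6 on every symbol, with s6 looping. Accepting states: {s5}.
A 7-state machine:
        a   b  
>  s0   s1  s1 
   s1   s2  s2 
   s2   s3  s3 
   s3   s4  s4 
   s4   s5  s5 
 * s5   s6  s6 
   s6   s6  s6 
(> = start, * = accepting)

start=s0; accept=s5; s0-a>s1; s0-b>s1; s1-a>s2; s1-b>s2; s2-a>s3; s2-b>s3; s3-a>s4; s3-b>s4; s4-a>s5; s4-b>s5; s5-a>s6; s5-b>s6; s6-a>s6; s6-b>s6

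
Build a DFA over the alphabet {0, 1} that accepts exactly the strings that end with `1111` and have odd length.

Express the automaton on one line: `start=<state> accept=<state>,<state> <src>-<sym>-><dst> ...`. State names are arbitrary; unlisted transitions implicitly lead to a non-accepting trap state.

Build one automaton per condition and run them in lockstep. The first has 5 states tracking how much of the suffix `1111` has currently been matched; the second has 2 states tracking the input length modulo 2. A product state is a pair (one from each), accepting exactly when both do.
        0   1  
>  s0   s1  s2 
   s1   s0  s3 
   s2   s0  s4 
   s3   s1  s5 
   s4   s1  s6 
   s5   s0  s7 
   s6   s0  s8 
   s7   s1  s9 
   s8   s1  s9 
 * s9   s0  s8 
(> = start, * = accepting)

start=s0 accept=s9 s0-0->s1 s0-1->s2 s1-0->s0 s1-1->s3 s2-0->s0 s2-1->s4 s3-0->s1 s3-1->s5 s4-0->s1 s4-1->s6 s5-0->s0 s5-1->s7 s6-0->s0 s6-1->s8 s7-0->s1 s7-1->s9 s8-0->s1 s8-1->s9 s9-0->s0 s9-1->s8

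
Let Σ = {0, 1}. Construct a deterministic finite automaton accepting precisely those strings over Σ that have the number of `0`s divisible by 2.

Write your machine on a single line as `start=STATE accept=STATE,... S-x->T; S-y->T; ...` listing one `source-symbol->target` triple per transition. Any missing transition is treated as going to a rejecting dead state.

start=q0; accept=q0; q0-0->q1; q0-1->q0; q1-0->q0; q1-1->q1

The only thing that matters is how many `0`s have appeared, reduced mod 2. Use one state per residue: q0 for 0, …, q1 for 1. Reading `0` moves to the next residue; anything else stays put. q0 is accepting.
With 2 states:
        0   1  
>* q0   q1  q0 
   q1   q0  q1 
(> = start, * = accepting)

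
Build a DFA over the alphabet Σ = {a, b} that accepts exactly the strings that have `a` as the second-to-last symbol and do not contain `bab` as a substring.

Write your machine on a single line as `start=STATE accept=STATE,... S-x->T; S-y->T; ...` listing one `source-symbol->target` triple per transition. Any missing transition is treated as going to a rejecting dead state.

start=q0; accept=q3,q4; q0-a->q1; q0-b->q2; q1-a->q3; q1-b->q4; q2-a->q5; q2-b->q2; q3-a->q3; q3-b->q4; q4-a->q5; q4-b->q2; q5-a->q3; q5-b->q6; q6-a->q6; q6-b->q6

Build one automaton per condition and run them in lockstep. The first has 7 states tracking the last 2 symbols read; the second has 4 states tracking partial matches of the forbidden pattern `bab`. A product state is a pair (one from each), accepting exactly when both do. After merging equivalent states the machine shrinks.
A 7-state machine:
        a   b  
>  q0   q1  q2 
   q1   q3  q4 
   q2   q5  q2 
 * q3   q3  q4 
 * q4   q5  q2 
   q5   q3  q6 
   q6   q6  q6 
(> = start, * = accepting)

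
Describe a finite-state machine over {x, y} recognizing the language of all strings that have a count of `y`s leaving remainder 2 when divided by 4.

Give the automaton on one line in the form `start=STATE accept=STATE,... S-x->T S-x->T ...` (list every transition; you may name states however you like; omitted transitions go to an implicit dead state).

Keep the running count of `y`s modulo 4: each `y` advances along the cycle s0 → s1 → s2 → s3 → s0 while other symbols loop. Accept at s2.
4 states suffice.
        x   y  
>  s0   s0  s1 
   s1   s1  s2 
 * s2   s2  s3 
   s3   s3  s0 
(> = start, * = accepting)

start=s0 accept=s2 s0-x->s0 s0-y->s1 s1-x->s1 s1-y->s2 s2-x->s2 s2-y->s3 s3-x->s3 s3-y->s0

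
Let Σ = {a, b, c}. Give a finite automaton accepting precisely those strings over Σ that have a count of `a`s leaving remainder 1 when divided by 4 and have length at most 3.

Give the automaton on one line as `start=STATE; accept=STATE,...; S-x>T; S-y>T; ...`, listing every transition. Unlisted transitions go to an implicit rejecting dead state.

start=q0; accept=q1,q4,q8; q0-a>q1; q0-b>q2; q0-c>q2; q1-a>q3; q1-b>q4; q1-c>q4; q2-a>q4; q2-b>q5; q2-c>q5; q3-a>q6; q3-b>q7; q3-c>q7; q4-a>q7; q4-b>q8; q4-c>q8; q5-a>q8; q5-b>q9; q5-c>q9; q6-a>q10; q6-b>q11; q6-c>q11; q7-a>q11; q7-b>q12; q7-c>q12; q8-a>q12; q8-b>q13; q8-c>q13; q9-a>q13; q9-b>q10; q9-c>q10; q10-a>q13; q10-b>q10; q10-c>q10; q11-a>q10; q11-b>q11; q11-c>q11; q12-a>q11; q12-b>q12; q12-c>q12; q13-a>q12; q13-b>q13; q13-c>q13

Run two small machines in parallel and take their product. One (4 states) tracks the count of `a`s modulo 4; the other (5 states) tracks the input length, saturating at 4. Each combined state is a pair, one component from each; accept when both components accept.
With 14 states:
          a    b    c  
>  q0     q1   q2   q2 
 * q1     q3   q4   q4 
   q2     q4   q5   q5 
   q3     q6   q7   q7 
 * q4     q7   q8   q8 
   q5     q8   q9   q9 
   q6    q10  q11  q11 
   q7    q11  q12  q12 
 * q8    q12  q13  q13 
   q9    q13  q10  q10 
   q10   q13  q10  q10 
   q11   q10  q11  q11 
   q12   q11  q12  q12 
   q13   q12  q13  q13 
(> = start, * = accepting)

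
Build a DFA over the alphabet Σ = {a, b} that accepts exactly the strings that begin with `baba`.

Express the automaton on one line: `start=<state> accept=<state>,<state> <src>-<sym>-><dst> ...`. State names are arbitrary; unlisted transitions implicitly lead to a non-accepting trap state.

Walk along `baba` while the input agrees: from q0 take `b` to q1, and so on. Any deviation drops to the rejecting sink q5. Once q4 is reached the prefix is confirmed and every continuation is accepted.
A 6-state machine:
        a   b  
>  q0   q5  q1 
   q1   q2  q5 
   q2   q5  q3 
   q3   q4  q5 
 * q4   q4  q4 
   q5   q5  q5 
(> = start, * = accepting)

start=q0 accept=q4 q0-a->q5 q0-b->q1 q1-a->q2 q1-b->q5 q2-a->q5 q2-b->q3 q3-a->q4 q3-b->q5 q4-a->q4 q4-b->q4 q5-a->q5 q5-b->q5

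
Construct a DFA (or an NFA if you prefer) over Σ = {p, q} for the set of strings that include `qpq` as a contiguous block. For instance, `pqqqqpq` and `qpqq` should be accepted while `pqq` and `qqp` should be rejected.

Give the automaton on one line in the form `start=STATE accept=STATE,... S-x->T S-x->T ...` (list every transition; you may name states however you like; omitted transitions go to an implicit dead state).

start=s0 accept=s3 s0-p->s0 s0-q->s1 s1-p->s2 s1-q->s1 s2-p->s0 s2-q->s3 s3-p->s3 s3-q->s3

States s0..s2 record the length of the longest prefix of `qpq` that matches the current input suffix. Reaching s3 means `qpq` has been seen, and we stay there forever. Accept from s3.
4 states suffice.
        p   q  
>  s0   s0  s1 
   s1   s2  s1 
   s2   s0  s3 
 * s3   s3  s3 
(> = start, * = accepting)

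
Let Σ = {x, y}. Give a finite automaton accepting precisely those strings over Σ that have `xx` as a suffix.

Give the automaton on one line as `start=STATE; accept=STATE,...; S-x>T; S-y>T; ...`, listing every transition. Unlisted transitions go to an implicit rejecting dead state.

Remember how much of `xx` the current input suffix matches. State q0 means no match yet; q1 means the last symbol is `x`; q2 means the last 2 symbols are `xx`. Only q2 accepts. On a mismatch, fall back to the longest proper suffix that is still a prefix of `xx`.
A 3-state machine:
        x   y  
>  q0   q1  q0 
   q1   q2  q0 
 * q2   q2  q0 
(> = start, * = accepting)

start=q0; accept=q2; q0-x>q1; q0-y>q0; q1-x>q2; q1-y>q0; q2-x>q2; q2-y>q0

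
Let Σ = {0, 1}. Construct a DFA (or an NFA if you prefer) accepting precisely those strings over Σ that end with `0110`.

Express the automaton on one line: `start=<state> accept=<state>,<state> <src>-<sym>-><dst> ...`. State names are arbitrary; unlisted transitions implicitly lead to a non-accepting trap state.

start=q0 accept=q4 q0-0->q1 q0-1->q0 q1-0->q1 q1-1->q2 q2-0->q1 q2-1->q3 q3-0->q4 q3-1->q0 q4-0->q1 q4-1->q2

Let each state record the length of the longest suffix of the input read so far that is also a prefix of `0110`. q1 means the last symbol is `0`; q2 means the last 2 symbols are `01`; q3 means the last 3 symbols are `011`; q4 means the last 4 symbols are `0110`. Accept only at q4, where the string currently ends in `0110`.
        0   1  
>  q0   q1  q0 
   q1   q1  q2 
   q2   q1  q3 
   q3   q4  q0 
 * q4   q1  q2 
(> = start, * = accepting)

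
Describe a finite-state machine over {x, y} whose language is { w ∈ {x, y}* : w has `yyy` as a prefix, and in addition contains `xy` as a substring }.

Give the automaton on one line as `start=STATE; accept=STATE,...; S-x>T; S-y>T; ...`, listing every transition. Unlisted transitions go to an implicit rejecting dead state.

start=s0; accept=s6; s0-x>s1; s0-y>s2; s1-x>s1; s1-y>s1; s2-x>s1; s2-y>s3; s3-x>s1; s3-y>s4; s4-x>s5; s4-y>s4; s5-x>s5; s5-y>s6; s6-x>s6; s6-y>s6

Handle the two conditions separately and then intersect. One (5 states) tracks whether the input so far still matches the prefix `yyy`; the other (3 states) tracks whether and how much of `xy` has been seen. Each combined state is a pair, one component from each; accept when both components accept. After merging equivalent states the machine shrinks.
With 7 states:
        x   y  
>  s0   s1  s2 
   s1   s1  s1 
   s2   s1  s3 
   s3   s1  s4 
   s4   s5  s4 
   s5   s5  s6 
 * s6   s6  s6 
(> = start, * = accepting)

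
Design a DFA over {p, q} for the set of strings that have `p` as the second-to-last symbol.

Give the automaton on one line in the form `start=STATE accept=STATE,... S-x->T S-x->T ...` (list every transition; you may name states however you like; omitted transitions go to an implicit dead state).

A DFA must remember the last 2 symbols (since which symbol is second-to-last isn't known until the input ends). Use one state per possible window of the last ≤2 symbols; accept from those whose window starts with `p`.
With 7 states:
        p   q  
>  s0   s1  s2 
   s1   s3  s4 
   s2   s5  s6 
 * s3   s3  s4 
 * s4   s5  s6 
   s5   s3  s4 
   s6   s5  s6 
(> = start, * = accepting)

start=s0 accept=s3,s4 s0-p->s1 s0-q->s2 s1-p->s3 s1-q->s4 s2-p->s5 s2-q->s6 s3-p->s3 s3-q->s4 s4-p->s5 s4-q->s6 s5-p->s3 s5-q->s4 s6-p->s5 s6-q->s6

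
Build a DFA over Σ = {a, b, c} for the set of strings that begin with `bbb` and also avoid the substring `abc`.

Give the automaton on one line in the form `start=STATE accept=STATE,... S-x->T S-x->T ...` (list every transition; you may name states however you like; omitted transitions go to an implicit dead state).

start=q0 accept=q7,q8,q9 q0-a->q1 q0-b->q2 q0-c->q3 q1-a->q1 q1-b->q4 q1-c->q3 q2-a->q1 q2-b->q5 q2-c->q3 q3-a->q1 q3-b->q3 q3-c->q3 q4-a->q1 q4-b->q3 q4-c->q6 q5-a->q1 q5-b->q7 q5-c->q3 q6-a->q6 q6-b->q6 q6-c->q6 q7-a->q8 q7-b->q7 q7-c->q7 q8-a->q8 q8-b->q9 q8-c->q7 q9-a->q8 q9-b->q7 q9-c->q10 q10-a->q10 q10-b->q10 q10-c->q10

Run two small machines in parallel and take their product. The first has 5 states tracking whether the input so far still matches the prefix `bbb`; the second has 4 states tracking partial matches of the forbidden pattern `abc`. A product state is a pair (one from each), accepting exactly when both do.
With 11 states:
          a    b    c  
>  q0     q1   q2   q3 
   q1     q1   q4   q3 
   q2     q1   q5   q3 
   q3     q1   q3   q3 
   q4     q1   q3   q6 
   q5     q1   q7   q3 
   q6     q6   q6   q6 
 * q7     q8   q7   q7 
 * q8     q8   q9   q7 
 * q9     q8   q7  q10 
   q10   q10  q10  q10 
(> = start, * = accepting)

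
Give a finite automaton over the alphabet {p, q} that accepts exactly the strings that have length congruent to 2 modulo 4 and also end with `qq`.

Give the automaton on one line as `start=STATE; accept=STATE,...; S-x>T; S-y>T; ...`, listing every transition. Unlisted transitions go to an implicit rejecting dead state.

start=S0; accept=S4; S0-p>S1; S0-q>S2; S1-p>S3; S1-q>S3; S2-p>S3; S2-q>S4; S3-p>S5; S3-q>S5; S4-p>S5; S4-q>S5; S5-p>S0; S5-q>S0

Handle the two conditions separately and then intersect. One (4 states) tracks the input length modulo 4; the other (3 states) tracks how much of the suffix `qq` has currently been matched. Each combined state is a pair, one component from each; accept when both components accept. Equivalent product states are then merged.
        p   q  
>  S0   S1  S2 
   S1   S3  S3 
   S2   S3  S4 
   S3   S5  S5 
 * S4   S5  S5 
   S5   S0  S0 
(> = start, * = accepting)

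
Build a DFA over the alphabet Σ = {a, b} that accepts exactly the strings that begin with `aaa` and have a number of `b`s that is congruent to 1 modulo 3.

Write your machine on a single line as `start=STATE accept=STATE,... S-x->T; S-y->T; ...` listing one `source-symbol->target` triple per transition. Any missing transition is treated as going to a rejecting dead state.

start=q0; accept=q5; q0-a->q1; q0-b->q2; q1-a->q3; q1-b->q2; q2-a->q2; q2-b->q2; q3-a->q4; q3-b->q2; q4-a->q4; q4-b->q5; q5-a->q5; q5-b->q6; q6-a->q6; q6-b->q4

Handle the two conditions separately and then intersect. The first has 5 states tracking whether the input so far still matches the prefix `aaa`; the second has 3 states tracking the count of `b`s modulo 3. A product state is a pair (one from each), accepting exactly when both do. Equivalent product states are then merged.
7 states suffice.
        a   b  
>  q0   q1  q2 
   q1   q3  q2 
   q2   q2  q2 
   q3   q4  q2 
   q4   q4  q5 
 * q5   q5  q6 
   q6   q6  q4 
(> = start, * = accepting)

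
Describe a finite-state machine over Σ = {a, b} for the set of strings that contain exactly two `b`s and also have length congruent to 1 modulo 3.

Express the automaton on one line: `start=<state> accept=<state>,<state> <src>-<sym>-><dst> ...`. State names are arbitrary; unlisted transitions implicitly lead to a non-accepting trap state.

start=q0 accept=q9 q0-a->q1 q0-b->q2 q1-a->q3 q1-b->q4 q2-a->q4 q2-b->q5 q3-a->q0 q3-b->q6 q4-a->q6 q4-b->q7 q5-a->q7 q5-b->q8 q6-a->q2 q6-b->q9 q7-a->q9 q7-b->q10 q8-a->q10 q8-b->q10 q9-a->q5 q9-b->q11 q10-a->q11 q10-b->q11 q11-a->q8 q11-b->q8

Run two small machines in parallel and take their product. The first has 4 states tracking the count of `b`s, saturating at 3; the second has 3 states tracking the input length modulo 3. A product state is a pair (one from each), accepting exactly when both do.
12 states suffice.
          a    b  
>  q0     q1   q2 
   q1     q3   q4 
   q2     q4   q5 
   q3     q0   q6 
   q4     q6   q7 
   q5     q7   q8 
   q6     q2   q9 
   q7     q9  q10 
   q8    q10  q10 
 * q9     q5  q11 
   q10   q11  q11 
   q11    q8   q8 
(> = start, * = accepting)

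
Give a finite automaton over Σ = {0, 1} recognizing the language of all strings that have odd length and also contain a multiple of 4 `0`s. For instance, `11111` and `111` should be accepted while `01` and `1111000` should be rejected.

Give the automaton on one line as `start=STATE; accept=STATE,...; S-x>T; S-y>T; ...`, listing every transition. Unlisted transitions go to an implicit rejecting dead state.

Handle the two conditions separately and then intersect. One (2 states) tracks the input length modulo 2; the other (4 states) tracks the count of `0`s modulo 4. Each combined state is a pair, one component from each; accept when both components accept.
        0   1  
>  S0   S1  S2 
   S1   S3  S4 
 * S2   S4  S0 
   S3   S5  S6 
   S4   S6  S1 
   S5   S0  S7 
   S6   S7  S3 
   S7   S2  S5 
(> = start, * = accepting)

start=S0; accept=S2; S0-0>S1; S0-1>S2; S1-0>S3; S1-1>S4; S2-0>S4; S2-1>S0; S3-0>S5; S3-1>S6; S4-0>S6; S4-1>S1; S5-0>S0; S5-1>S7; S6-0>S7; S6-1>S3; S7-0>S2; S7-1>S5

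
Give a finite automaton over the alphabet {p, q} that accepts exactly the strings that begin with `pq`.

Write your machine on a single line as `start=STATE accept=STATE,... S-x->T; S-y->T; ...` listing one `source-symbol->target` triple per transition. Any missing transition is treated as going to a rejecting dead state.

start=S0; accept=S2; S0-p->S1; S0-q->S3; S1-p->S3; S1-q->S2; S2-p->S2; S2-q->S2; S3-p->S3; S3-q->S3

Walk along `pq` while the input agrees: from S0 take `p` to S1, and so on. Any deviation drops to the rejecting sink S3. Once S2 is reached the prefix is confirmed and every continuation is accepted.
A 4-state machine:
        p   q  
>  S0   S1  S3 
   S1   S3  S2 
 * S2   S2  S2 
   S3   S3  S3 
(> = start, * = accepting)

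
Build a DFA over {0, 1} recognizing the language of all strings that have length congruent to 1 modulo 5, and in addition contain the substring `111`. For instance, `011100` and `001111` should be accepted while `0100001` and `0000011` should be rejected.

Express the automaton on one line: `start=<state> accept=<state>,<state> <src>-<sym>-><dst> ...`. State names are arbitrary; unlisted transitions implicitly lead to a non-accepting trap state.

start=A accept=S A-0->B A-1->C B-0->D B-1->E C-0->D C-1->F D-0->G D-1->H E-0->G E-1->I F-0->G F-1->J G-0->K G-1->L H-0->K H-1->M I-0->K I-1->N J-0->N J-1->N K-0->A K-1->O L-0->A L-1->P M-0->A M-1->Q N-0->Q N-1->Q O-0->B O-1->R P-0->B P-1->S Q-0->S Q-1->S R-0->D R-1->T S-0->T S-1->T T-0->J T-1->J

Build one automaton per condition and run them in lockstep. The first has 5 states tracking the input length modulo 5; the second has 4 states tracking whether and how much of `111` has been seen. A product state is a pair (one from each), accepting exactly when both do.
20 states suffice.
       0  1 
>  A   B  C 
   B   D  E 
   C   D  F 
   D   G  H 
   E   G  I 
   F   G  J 
   G   K  L 
   H   K  M 
   I   K  N 
   J   N  N 
   K   A  O 
   L   A  P 
   M   A  Q 
   N   Q  Q 
   O   B  R 
   P   B  S 
   Q   S  S 
   R   D  T 
 * S   T  T 
   T   J  J 
(> = start, * = accepting)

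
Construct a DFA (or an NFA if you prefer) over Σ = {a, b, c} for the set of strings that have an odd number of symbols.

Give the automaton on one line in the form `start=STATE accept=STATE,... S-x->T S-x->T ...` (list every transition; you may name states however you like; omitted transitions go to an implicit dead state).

start=S0 accept=S1 S0-a->S1 S0-b->S1 S0-c->S1 S1-a->S0 S1-b->S0 S1-c->S0

Count input length modulo 2: every symbol advances one step around the cycle S0 → S1 → S0. Accept at S1.
        a   b   c  
>  S0   S1  S1  S1 
 * S1   S0  S0  S0 
(> = start, * = accepting)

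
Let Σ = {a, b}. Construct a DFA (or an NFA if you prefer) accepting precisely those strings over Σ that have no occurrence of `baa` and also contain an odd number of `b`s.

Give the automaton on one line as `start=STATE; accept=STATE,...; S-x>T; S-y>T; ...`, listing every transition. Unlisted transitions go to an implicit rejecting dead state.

start=q0; accept=q1,q2; q0-a>q0; q0-b>q1; q1-a>q2; q1-b>q3; q2-a>q4; q2-b>q3; q3-a>q5; q3-b>q1; q4-a>q4; q4-b>q4; q5-a>q4; q5-b>q1

Build one automaton per condition and run them in lockstep. The first has 4 states tracking partial matches of the forbidden pattern `baa`; the second has 2 states tracking the count of `b`s modulo 2. A product state is a pair (one from each), accepting exactly when both do. Minimizing collapses redundant product states.
A 6-state machine:
        a   b  
>  q0   q0  q1 
 * q1   q2  q3 
 * q2   q4  q3 
   q3   q5  q1 
   q4   q4  q4 
   q5   q4  q1 
(> = start, * = accepting)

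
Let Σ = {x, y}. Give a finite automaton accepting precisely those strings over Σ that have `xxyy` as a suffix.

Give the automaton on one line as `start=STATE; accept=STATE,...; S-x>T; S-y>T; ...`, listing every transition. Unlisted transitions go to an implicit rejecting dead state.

Remember how much of `xxyy` the current input suffix matches. State q0 means no match yet; q1 means the last symbol is `x`; q2 means the last 2 symbols are `xx`; q3 means the last 3 symbols are `xxy`; q4 means the last 4 symbols are `xxyy`. Only q4 accepts. On a mismatch, fall back to the longest proper suffix that is still a prefix of `xxyy`.
5 states suffice.
        x   y  
>  q0   q1  q0 
   q1   q2  q0 
   q2   q2  q3 
   q3   q1  q4 
 * q4   q1  q0 
(> = start, * = accepting)

start=q0; accept=q4; q0-x>q1; q0-y>q0; q1-x>q2; q1-y>q0; q2-x>q2; q2-y>q3; q3-x>q1; q3-y>q4; q4-x>q1; q4-y>q0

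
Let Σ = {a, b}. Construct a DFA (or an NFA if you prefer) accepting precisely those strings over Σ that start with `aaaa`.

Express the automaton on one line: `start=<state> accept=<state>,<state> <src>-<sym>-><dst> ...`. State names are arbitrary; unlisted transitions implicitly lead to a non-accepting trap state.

Walk along `aaaa` while the input agrees: from q0 take `a` to q1, and so on. Any deviation drops to the rejecting sink q5. Once q4 is reached the prefix is confirmed and every continuation is accepted.
6 states suffice.
        a   b  
>  q0   q1  q5 
   q1   q2  q5 
   q2   q3  q5 
   q3   q4  q5 
 * q4   q4  q4 
   q5   q5  q5 
(> = start, * = accepting)

start=q0 accept=q4 q0-a->q1 q0-b->q5 q1-a->q2 q1-b->q5 q2-a->q3 q2-b->q5 q3-a->q4 q3-b->q5 q4-a->q4 q4-b->q4 q5-a->q5 q5-b->q5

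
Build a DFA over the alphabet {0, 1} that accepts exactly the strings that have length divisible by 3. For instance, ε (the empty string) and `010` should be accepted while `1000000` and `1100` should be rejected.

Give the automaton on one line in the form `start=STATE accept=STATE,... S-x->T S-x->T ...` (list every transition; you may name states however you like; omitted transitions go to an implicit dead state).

start=q0 accept=q0 q0-0->q1 q0-1->q1 q1-0->q2 q1-1->q2 q2-0->q0 q2-1->q0

Only the length mod 3 matters, so use a 3-cycle: from any state, every input symbol moves to the next state, wrapping q2 back to q0. Mark q0 accepting.
A 3-state machine:
        0   1  
>* q0   q1  q1 
   q1   q2  q2 
   q2   q0  q0 
(> = start, * = accepting)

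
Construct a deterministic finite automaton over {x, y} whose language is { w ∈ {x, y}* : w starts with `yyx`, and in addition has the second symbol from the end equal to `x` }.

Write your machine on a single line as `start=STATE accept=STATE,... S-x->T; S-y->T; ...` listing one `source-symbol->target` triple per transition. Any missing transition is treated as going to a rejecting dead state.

start=s0; accept=s5,s6; s0-x->s1; s0-y->s2; s1-x->s1; s1-y->s1; s2-x->s1; s2-y->s3; s3-x->s4; s3-y->s1; s4-x->s5; s4-y->s6; s5-x->s5; s5-y->s6; s6-x->s4; s6-y->s7; s7-x->s4; s7-y->s7

Build one automaton per condition and run them in lockstep. One (5 states) tracks whether the input so far still matches the prefix `yyx`; the other (7 states) tracks the last 2 symbols read. Each combined state is a pair, one component from each; accept when both components accept. After merging equivalent states the machine shrinks.
With 8 states:
        x   y  
>  s0   s1  s2 
   s1   s1  s1 
   s2   s1  s3 
   s3   s4  s1 
   s4   s5  s6 
 * s5   s5  s6 
 * s6   s4  s7 
   s7   s4  s7 
(> = start, * = accepting)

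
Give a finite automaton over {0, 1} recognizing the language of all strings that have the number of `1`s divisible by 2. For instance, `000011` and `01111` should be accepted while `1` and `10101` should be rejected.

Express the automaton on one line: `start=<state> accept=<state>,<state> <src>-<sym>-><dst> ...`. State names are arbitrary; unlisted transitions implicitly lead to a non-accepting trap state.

The only thing that matters is how many `1`s have appeared, reduced mod 2. Use one state per residue: q0 for 0, …, q1 for 1. Reading `1` moves to the next residue; anything else stays put. q0 is accepting.
2 states suffice.
        0   1  
>* q0   q0  q1 
   q1   q1  q0 
(> = start, * = accepting)

start=q0 accept=q0 q0-0->q0 q0-1->q1 q1-0->q1 q1-1->q0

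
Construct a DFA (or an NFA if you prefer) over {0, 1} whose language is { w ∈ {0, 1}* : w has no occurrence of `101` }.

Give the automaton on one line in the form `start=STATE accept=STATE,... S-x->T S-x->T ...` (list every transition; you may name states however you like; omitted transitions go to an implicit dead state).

start=S0 accept=S0,S1,S2 S0-0->S0 S0-1->S1 S1-0->S2 S1-1->S1 S2-0->S0 S2-1->S3 S3-0->S3 S3-1->S3

This is the complement of 'contains `101`'. Use the same substring-matching states — S0 through S3 holding how much of `101` has just been matched — but flip the accepting set: everything except the trap S3 accepts.
A 4-state machine:
        0   1  
>* S0   S0  S1 
 * S1   S2  S1 
 * S2   S0  S3 
   S3   S3  S3 
(> = start, * = accepting)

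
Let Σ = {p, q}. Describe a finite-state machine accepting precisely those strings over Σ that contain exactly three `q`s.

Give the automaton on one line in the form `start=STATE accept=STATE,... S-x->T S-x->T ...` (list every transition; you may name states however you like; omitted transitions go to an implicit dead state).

start=s0 accept=s3 s0-p->s0 s0-q->s1 s1-p->s1 s1-q->s2 s2-p->s2 s2-q->s3 s3-p->s3 s3-q->s4 s4-p->s4 s4-q->s4

Count `q`s, saturating at 4: states s0 through s3 mean 0 through 3 `q`s seen; s4 means more than 3. Each `q` increments (capped at s4); other symbols loop. Accept from {s3}.
5 states suffice.
        p   q  
>  s0   s0  s1 
   s1   s1  s2 
   s2   s2  s3 
 * s3   s3  s4 
   s4   s4  s4 
(> = start, * = accepting)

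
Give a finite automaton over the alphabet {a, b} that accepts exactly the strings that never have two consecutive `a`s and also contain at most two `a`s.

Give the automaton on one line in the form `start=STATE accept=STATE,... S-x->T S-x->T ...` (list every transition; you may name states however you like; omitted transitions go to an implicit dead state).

start=q0 accept=q0,q1,q3,q4 q0-a->q1 q0-b->q0 q1-a->q2 q1-b->q3 q2-a->q2 q2-b->q2 q3-a->q4 q3-b->q3 q4-a->q2 q4-b->q4

Handle the two conditions separately and then intersect. The first has 3 states tracking partial matches of the forbidden pattern `aa`; the second has 4 states tracking the count of `a`s, saturating at 3. A product state is a pair (one from each), accepting exactly when both do. After merging equivalent states the machine shrinks.
5 states suffice.
        a   b  
>* q0   q1  q0 
 * q1   q2  q3 
   q2   q2  q2 
 * q3   q4  q3 
 * q4   q2  q4 
(> = start, * = accepting)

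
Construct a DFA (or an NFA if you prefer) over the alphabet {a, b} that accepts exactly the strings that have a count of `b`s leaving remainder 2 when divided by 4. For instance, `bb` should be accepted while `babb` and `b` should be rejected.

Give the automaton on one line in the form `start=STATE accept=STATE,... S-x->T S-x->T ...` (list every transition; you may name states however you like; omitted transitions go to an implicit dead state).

Keep the running count of `b`s modulo 4: each `b` advances along the cycle S0 → S1 → S2 → S3 → S0 while other symbols loop. Accept at S2.
4 states suffice.
        a   b  
>  S0   S0  S1 
   S1   S1  S2 
 * S2   S2  S3 
   S3   S3  S0 
(> = start, * = accepting)

start=S0 accept=S2 S0-a->S0 S0-b->S1 S1-a->S1 S1-b->S2 S2-a->S2 S2-b->S3 S3-a->S3 S3-b->S0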